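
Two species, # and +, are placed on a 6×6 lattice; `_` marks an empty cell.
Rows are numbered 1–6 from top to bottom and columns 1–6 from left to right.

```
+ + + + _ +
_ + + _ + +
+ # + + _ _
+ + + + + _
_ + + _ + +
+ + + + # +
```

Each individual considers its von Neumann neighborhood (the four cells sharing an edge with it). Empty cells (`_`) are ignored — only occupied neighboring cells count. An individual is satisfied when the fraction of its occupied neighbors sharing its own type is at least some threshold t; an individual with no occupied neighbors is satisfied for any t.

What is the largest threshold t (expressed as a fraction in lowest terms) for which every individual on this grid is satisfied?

(1,1)+ 1/1
(1,2)+ 3/3
(1,3)+ 3/3
(1,4)+ 1/1
(1,6)+ 1/1
(2,2)+ 2/3
(2,3)+ 3/3
(2,5)+ 1/1
(2,6)+ 2/2
(3,1)+ 1/2
(3,2)# 0/4
(3,3)+ 3/4
(3,4)+ 2/2
(4,1)+ 2/2
(4,2)+ 3/4
(4,3)+ 4/4
(4,4)+ 3/3
(4,5)+ 2/2
(5,2)+ 3/3
(5,3)+ 3/3
(5,5)+ 2/3
(5,6)+ 2/2
(6,1)+ 1/1
(6,2)+ 3/3
(6,3)+ 3/3
(6,4)+ 1/2
(6,5)# 0/3
(6,6)+ 1/2
The smallest same-type fraction is 0/4 at (3,2), which reduces to 0/1. Any threshold above that leaves this individual unsatisfied.

0/1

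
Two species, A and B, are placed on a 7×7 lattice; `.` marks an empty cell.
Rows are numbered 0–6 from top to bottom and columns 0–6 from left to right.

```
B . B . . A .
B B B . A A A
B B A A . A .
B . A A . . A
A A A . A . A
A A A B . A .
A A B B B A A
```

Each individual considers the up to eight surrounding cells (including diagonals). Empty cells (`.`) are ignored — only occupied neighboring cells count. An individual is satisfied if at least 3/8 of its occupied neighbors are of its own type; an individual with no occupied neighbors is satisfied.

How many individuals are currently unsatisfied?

0

(0,0)B 2/2 satisfied
(0,2)B 2/2 satisfied
(0,5)A 3/3 satisfied
(1,0)B 4/4 satisfied
(1,1)B 6/7 satisfied
(1,2)B 3/5 satisfied
(1,4)A 4/4 satisfied
(1,5)A 4/4 satisfied
(1,6)A 3/3 satisfied
(2,0)B 4/4 satisfied
(2,1)B 5/7 satisfied
(2,2)A 3/6 satisfied
(2,3)A 4/5 satisfied
(2,5)A 4/4 satisfied
(3,0)B 2/4 satisfied
(3,2)A 5/6 satisfied
(3,3)A 5/5 satisfied
(3,6)A 2/2 satisfied
(4,0)A 3/4 satisfied
(4,1)A 6/7 satisfied
(4,2)A 5/6 satisfied
(4,4)A 2/3 satisfied
(4,6)A 2/2 satisfied
(5,0)A 5/5 satisfied
(5,1)A 7/8 satisfied
(5,2)A 4/7 satisfied
(5,3)B 3/6 satisfied
(5,5)A 4/5 satisfied
(6,0)A 3/3 satisfied
(6,1)A 4/5 satisfied
(6,2)B 2/5 satisfied
(6,3)B 3/4 satisfied
(6,4)B 2/4 satisfied
(6,5)A 2/3 satisfied
(6,6)A 2/2 satisfied
Every one meets the threshold.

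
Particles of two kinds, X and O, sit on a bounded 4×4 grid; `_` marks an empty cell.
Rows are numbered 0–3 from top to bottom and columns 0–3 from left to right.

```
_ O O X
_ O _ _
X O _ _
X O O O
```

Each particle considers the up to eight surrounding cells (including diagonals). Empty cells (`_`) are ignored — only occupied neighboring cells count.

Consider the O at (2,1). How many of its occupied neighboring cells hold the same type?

Occupied neighbors of (2,1): (1,1)=O, (2,0)=X, (3,0)=X, (3,1)=O, (3,2)=O.
Same type (O): 3 of 5.

3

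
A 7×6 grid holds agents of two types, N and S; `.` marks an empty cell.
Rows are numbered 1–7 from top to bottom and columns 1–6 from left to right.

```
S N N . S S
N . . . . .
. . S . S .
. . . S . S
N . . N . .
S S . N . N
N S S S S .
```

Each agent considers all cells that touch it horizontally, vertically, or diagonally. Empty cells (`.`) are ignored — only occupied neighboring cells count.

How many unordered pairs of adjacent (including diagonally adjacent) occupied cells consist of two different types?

Scan each occupied cell's neighbors to the right and below (and the two forward diagonals) so each pair is counted once.
Row 1: S(1,1)–N(1,2)≠ S(1,1)–N(2,1)≠ N(1,2)–N(1,3)= N(1,2)–N(2,1)= S(1,5)–S(1,6)=  → 2/5 unlike.
Row 3: S(3,3)–S(4,4)= S(3,5)–S(4,6)= S(3,5)–S(4,4)=  → 0/3 unlike.
Row 4: S(4,4)–N(5,4)≠  → 1/1 unlike.
Row 5: N(5,1)–S(6,1)≠ N(5,1)–S(6,2)≠ N(5,4)–N(6,4)=  → 2/3 unlike.
Row 6: S(6,1)–S(6,2)= S(6,1)–N(7,1)≠ S(6,1)–S(7,2)= S(6,2)–S(7,2)= S(6,2)–S(7,3)= S(6,2)–N(7,1)≠ N(6,4)–S(7,4)≠ N(6,4)–S(7,5)≠ N(6,4)–S(7,3)≠ N(6,6)–S(7,5)≠  → 6/10 unlike.
Row 7: N(7,1)–S(7,2)≠ S(7,2)–S(7,3)= S(7,3)–S(7,4)= S(7,4)–S(7,5)=  → 1/4 unlike.
Total adjacent occupied pairs: 26; unlike-type pairs: 12.

12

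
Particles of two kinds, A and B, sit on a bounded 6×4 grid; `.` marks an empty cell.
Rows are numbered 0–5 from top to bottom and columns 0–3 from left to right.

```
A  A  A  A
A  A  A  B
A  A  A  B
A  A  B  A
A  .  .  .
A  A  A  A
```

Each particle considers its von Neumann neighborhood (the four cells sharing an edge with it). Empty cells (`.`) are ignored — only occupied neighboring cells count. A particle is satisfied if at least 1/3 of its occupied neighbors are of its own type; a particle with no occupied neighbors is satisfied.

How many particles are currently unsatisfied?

Row 0: (0,0)A 2/2 satisfied · (0,1)A 3/3 satisfied · (0,2)A 3/3 satisfied · (0,3)A 1/2 satisfied
Row 1: (1,0)A 3/3 satisfied · (1,1)A 4/4 satisfied · (1,2)A 3/4 satisfied · (1,3)B 1/3 satisfied
Row 2: (2,0)A 3/3 satisfied · (2,1)A 4/4 satisfied · (2,2)A 2/4 satisfied · (2,3)B 1/3 satisfied
Row 3: (3,0)A 3/3 satisfied · (3,1)A 2/3 satisfied · (3,2)B 0/3 not · (3,3)A 0/2 not
Row 4: (4,0)A 2/2 satisfied
Row 5: (5,0)A 2/2 satisfied · (5,1)A 2/2 satisfied · (5,2)A 2/2 satisfied · (5,3)A 1/1 satisfied
Unsatisfied: (3,2), (3,3) — 2 in total.

2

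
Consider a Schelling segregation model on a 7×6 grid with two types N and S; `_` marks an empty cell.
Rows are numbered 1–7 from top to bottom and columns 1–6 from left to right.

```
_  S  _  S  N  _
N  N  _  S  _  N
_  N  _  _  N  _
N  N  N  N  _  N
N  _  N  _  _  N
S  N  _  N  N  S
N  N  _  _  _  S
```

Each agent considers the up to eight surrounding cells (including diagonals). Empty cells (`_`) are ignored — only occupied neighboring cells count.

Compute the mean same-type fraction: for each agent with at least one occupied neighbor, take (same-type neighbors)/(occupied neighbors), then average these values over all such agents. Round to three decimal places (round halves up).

0.685

(1,2)S 0/2
(1,4)S 1/2
(1,5)N 1/3
(2,1)N 2/3
(2,2)N 2/3
(2,4)S 1/3
(2,6)N 2/2
(3,2)N 5/5
(3,5)N 3/4
(4,1)N 3/3
(4,2)N 5/5
(4,3)N 4/4
(4,4)N 3/3
(4,6)N 2/2
(5,1)N 3/4
(5,3)N 5/5
(5,6)N 2/3
(6,1)S 0/4
(6,2)N 4/5
(6,4)N 2/2
(6,5)N 2/4
(6,6)S 1/3
(7,1)N 2/3
(7,2)N 2/3
(7,6)S 1/2
Sum over 25 agents: 0/2 + 1/2 + 1/3 + 2/3 + 2/3 + 1/3 + 2/2 + 5/5 + 3/4 + 3/3 + 5/5 + 4/4 + 3/3 + 2/2 + 3/4 + 5/5 + 2/3 + 0/4 + 4/5 + 2/2 + 2/4 + 1/3 + 2/3 + 2/3 + 1/2 = 257/15; mean = 257/15 ÷ 25 = 257/375 = 0.685333… → 0.685.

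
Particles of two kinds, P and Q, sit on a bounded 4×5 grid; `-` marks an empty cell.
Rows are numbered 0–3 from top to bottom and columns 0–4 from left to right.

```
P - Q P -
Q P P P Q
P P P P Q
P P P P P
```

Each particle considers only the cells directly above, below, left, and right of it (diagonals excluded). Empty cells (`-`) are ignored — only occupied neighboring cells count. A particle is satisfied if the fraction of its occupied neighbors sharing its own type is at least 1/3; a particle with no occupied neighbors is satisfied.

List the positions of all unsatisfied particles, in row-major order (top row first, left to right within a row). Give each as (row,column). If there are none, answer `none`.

(0,0)P 0/1 not
(0,2)Q 0/2 not
(0,3)P 1/2 satisfied
(1,0)Q 0/3 not
(1,1)P 2/3 satisfied
(1,2)P 3/4 satisfied
(1,3)P 3/4 satisfied
(1,4)Q 1/2 satisfied
(2,0)P 2/3 satisfied
(2,1)P 4/4 satisfied
(2,2)P 4/4 satisfied
(2,3)P 3/4 satisfied
(2,4)Q 1/3 satisfied
(3,0)P 2/2 satisfied
(3,1)P 3/3 satisfied
(3,2)P 3/3 satisfied
(3,3)P 3/3 satisfied
(3,4)P 1/2 satisfied

(0,0), (0,2), (1,0)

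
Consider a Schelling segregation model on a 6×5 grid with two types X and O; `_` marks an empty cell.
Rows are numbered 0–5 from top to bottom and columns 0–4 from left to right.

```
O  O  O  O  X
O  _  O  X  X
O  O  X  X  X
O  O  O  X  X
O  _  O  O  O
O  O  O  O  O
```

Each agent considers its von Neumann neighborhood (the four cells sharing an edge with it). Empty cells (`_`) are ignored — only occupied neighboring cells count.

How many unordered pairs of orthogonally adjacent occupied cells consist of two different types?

9

Scan each occupied cell's neighbors to the right and below so each pair is counted once.
Row 0: O(0,0)–O(0,1)= O(0,0)–O(1,0)= O(0,1)–O(0,2)= O(0,2)–O(0,3)= O(0,2)–O(1,2)= O(0,3)–X(0,4)≠ O(0,3)–X(1,3)≠ X(0,4)–X(1,4)=  → 2/8 unlike.
Row 1: O(1,0)–O(2,0)= O(1,2)–X(1,3)≠ O(1,2)–X(2,2)≠ X(1,3)–X(1,4)= X(1,3)–X(2,3)= X(1,4)–X(2,4)=  → 2/6 unlike.
Row 2: O(2,0)–O(2,1)= O(2,0)–O(3,0)= O(2,1)–X(2,2)≠ O(2,1)–O(3,1)= X(2,2)–X(2,3)= X(2,2)–O(3,2)≠ X(2,3)–X(2,4)= X(2,3)–X(3,3)= X(2,4)–X(3,4)=  → 2/9 unlike.
Row 3: O(3,0)–O(3,1)= O(3,0)–O(4,0)= O(3,1)–O(3,2)= O(3,2)–X(3,3)≠ O(3,2)–O(4,2)= X(3,3)–X(3,4)= X(3,3)–O(4,3)≠ X(3,4)–O(4,4)≠  → 3/8 unlike.
Row 4: O(4,0)–O(5,0)= O(4,2)–O(4,3)= O(4,2)–O(5,2)= O(4,3)–O(4,4)= O(4,3)–O(5,3)= O(4,4)–O(5,4)=  → 0/6 unlike.
Row 5: O(5,0)–O(5,1)= O(5,1)–O(5,2)= O(5,2)–O(5,3)= O(5,3)–O(5,4)=  → 0/4 unlike.
Total adjacent occupied pairs: 41; unlike-type pairs: 9.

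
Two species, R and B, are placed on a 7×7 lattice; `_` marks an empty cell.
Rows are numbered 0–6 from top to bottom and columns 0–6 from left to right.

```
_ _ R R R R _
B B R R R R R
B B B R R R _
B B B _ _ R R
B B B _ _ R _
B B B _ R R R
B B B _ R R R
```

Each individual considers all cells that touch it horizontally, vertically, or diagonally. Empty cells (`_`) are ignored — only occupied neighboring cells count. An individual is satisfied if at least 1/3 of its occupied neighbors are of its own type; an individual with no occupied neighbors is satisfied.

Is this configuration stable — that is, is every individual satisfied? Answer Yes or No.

Row 0: (0,2)R 3/4 ✓ · (0,3)R 5/5 ✓ · (0,4)R 5/5 ✓ · (0,5)R 4/4 ✓
Row 1: (1,0)B 3/3 ✓ · (1,1)B 4/6 ✓ · (1,2)R 4/7 ✓ · (1,3)R 7/8 ✓ · (1,4)R 8/8 ✓ · (1,5)R 6/6 ✓ · (1,6)R 3/3 ✓
Row 2: (2,0)B 5/5 ✓ · (2,1)B 7/8 ✓ · (2,2)B 4/7 ✓ · (2,3)R 4/6 ✓ · (2,4)R 6/6 ✓ · (2,5)R 6/6 ✓
Row 3: (3,0)B 5/5 ✓ · (3,1)B 8/8 ✓ · (3,2)B 5/6 ✓ · (3,5)R 4/4 ✓ · (3,6)R 3/3 ✓
Row 4: (4,0)B 5/5 ✓ · (4,1)B 8/8 ✓ · (4,2)B 5/5 ✓ · (4,5)R 5/5 ✓
Row 5: (5,0)B 5/5 ✓ · (5,1)B 8/8 ✓ · (5,2)B 5/5 ✓ · (5,4)R 4/4 ✓ · (5,5)R 6/6 ✓ · (5,6)R 4/4 ✓
Row 6: (6,0)B 3/3 ✓ · (6,1)B 5/5 ✓ · (6,2)B 3/3 ✓ · (6,4)R 3/3 ✓ · (6,5)R 5/5 ✓ · (6,6)R 3/3 ✓
All meet the threshold, so the configuration is stable.

Yes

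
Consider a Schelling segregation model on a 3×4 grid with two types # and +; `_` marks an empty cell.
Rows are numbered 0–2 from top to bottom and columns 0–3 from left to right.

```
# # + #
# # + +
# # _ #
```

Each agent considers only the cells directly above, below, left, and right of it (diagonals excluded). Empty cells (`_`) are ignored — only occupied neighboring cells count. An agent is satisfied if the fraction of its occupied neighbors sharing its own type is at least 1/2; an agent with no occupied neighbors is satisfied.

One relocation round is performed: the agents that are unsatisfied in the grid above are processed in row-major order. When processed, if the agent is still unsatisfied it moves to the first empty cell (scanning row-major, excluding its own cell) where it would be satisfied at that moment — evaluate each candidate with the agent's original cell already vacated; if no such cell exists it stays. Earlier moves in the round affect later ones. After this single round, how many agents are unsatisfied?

0

Initially unsatisfied (in order): (0,2), (0,3), (1,3), (2,3).
  (0,2): no empty cell satisfies it; stays.
  (0,3) → (2,2).
  (1,3): now satisfied by earlier moves; stays.
  (2,3): now satisfied by earlier moves; stays.
Resulting grid:
# # + _
# # + +
# # # #
All satisfied now.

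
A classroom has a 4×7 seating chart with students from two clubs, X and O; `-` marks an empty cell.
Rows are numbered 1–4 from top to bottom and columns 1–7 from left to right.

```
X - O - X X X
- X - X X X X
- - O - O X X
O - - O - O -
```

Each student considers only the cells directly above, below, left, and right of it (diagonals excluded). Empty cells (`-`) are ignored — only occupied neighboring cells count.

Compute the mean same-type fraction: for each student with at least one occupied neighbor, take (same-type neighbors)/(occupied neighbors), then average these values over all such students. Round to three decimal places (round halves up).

Row 1: (1,1)X — no occupied neighbors · (1,3)O — no occupied neighbors · (1,5)X 2/2 · (1,6)X 3/3 · (1,7)X 2/2
Row 2: (2,2)X — no occupied neighbors · (2,4)X 1/1 · (2,5)X 3/4 · (2,6)X 4/4 · (2,7)X 3/3
Row 3: (3,3)O — no occupied neighbors · (3,5)O 0/2 · (3,6)X 2/4 · (3,7)X 2/2
Row 4: (4,1)O — no occupied neighbors · (4,4)O — no occupied neighbors · (4,6)O 0/1
Sum over 11 students: 2/2 + 3/3 + 2/2 + 1/1 + 3/4 + 4/4 + 3/3 + 0/2 + 2/4 + 2/2 + 0/1 = 33/4; mean = 33/4 ÷ 11 = 3/4 = 0.75 → 0.750.

0.750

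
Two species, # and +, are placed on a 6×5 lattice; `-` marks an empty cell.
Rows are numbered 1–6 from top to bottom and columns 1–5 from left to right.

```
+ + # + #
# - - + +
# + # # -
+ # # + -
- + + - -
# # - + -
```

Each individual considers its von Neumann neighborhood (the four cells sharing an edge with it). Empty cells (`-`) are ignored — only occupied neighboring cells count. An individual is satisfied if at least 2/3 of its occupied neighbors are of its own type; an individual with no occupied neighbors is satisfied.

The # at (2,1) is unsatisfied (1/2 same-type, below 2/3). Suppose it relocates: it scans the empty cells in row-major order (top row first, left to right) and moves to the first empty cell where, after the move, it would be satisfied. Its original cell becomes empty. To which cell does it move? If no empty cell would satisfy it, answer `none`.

Vacating (2,1). Empty cells in order:
  (2,2): 0/2 same-type → still unsatisfied.
  (2,3): 2/3 same-type → satisfied — stop here.

(2,3)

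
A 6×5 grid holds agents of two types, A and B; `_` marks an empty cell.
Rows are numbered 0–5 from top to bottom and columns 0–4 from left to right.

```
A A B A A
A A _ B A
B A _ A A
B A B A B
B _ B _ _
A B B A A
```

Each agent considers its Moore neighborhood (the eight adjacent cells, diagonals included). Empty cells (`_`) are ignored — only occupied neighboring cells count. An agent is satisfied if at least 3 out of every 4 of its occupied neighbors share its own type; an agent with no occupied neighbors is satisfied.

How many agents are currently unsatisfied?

19

Row 0: (0,0)A 3/3 satisfied · (0,1)A 3/4 satisfied · (0,2)B 1/4 not · (0,3)A 2/4 not · (0,4)A 2/3 not
Row 1: (1,0)A 4/5 satisfied · (1,1)A 4/6 not · (1,3)B 1/6 not · (1,4)A 4/5 satisfied
Row 2: (2,0)B 1/5 not · (2,1)A 3/6 not · (2,3)A 3/6 not · (2,4)A 3/5 not
Row 3: (3,0)B 2/4 not · (3,1)A 1/6 not · (3,2)B 1/5 not · (3,3)A 2/5 not · (3,4)B 0/3 not
Row 4: (4,0)B 2/4 not · (4,2)B 3/6 not
Row 5: (5,0)A 0/2 not · (5,1)B 3/4 satisfied · (5,2)B 2/3 not · (5,3)A 1/3 not · (5,4)A 1/1 satisfied
Unsatisfied: (0,2), (0,3), (0,4), (1,1), (1,3), (2,0), (2,1), (2,3), (2,4), (3,0), (3,1), (3,2), (3,3), (3,4), (4,0), (4,2), (5,0), (5,2), (5,3) — 19 in total.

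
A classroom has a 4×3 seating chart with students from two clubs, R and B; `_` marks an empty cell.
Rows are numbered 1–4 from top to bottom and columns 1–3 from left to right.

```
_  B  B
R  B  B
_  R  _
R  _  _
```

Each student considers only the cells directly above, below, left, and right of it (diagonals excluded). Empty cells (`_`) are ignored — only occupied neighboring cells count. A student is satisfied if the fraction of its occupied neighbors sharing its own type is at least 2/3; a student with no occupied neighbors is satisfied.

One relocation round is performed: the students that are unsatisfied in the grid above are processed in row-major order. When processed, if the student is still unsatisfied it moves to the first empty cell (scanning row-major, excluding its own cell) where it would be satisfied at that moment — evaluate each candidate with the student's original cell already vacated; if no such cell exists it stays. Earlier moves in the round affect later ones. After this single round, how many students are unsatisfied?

Initially unsatisfied (in order): (2,1), (2,2), (3,2).
  (2,1) → (3,1).
  (2,2): now satisfied by earlier moves; stays.
  (3,2) → (4,2).
Resulting grid:
_ B B
_ B B
R _ _
R R _
All satisfied now.

0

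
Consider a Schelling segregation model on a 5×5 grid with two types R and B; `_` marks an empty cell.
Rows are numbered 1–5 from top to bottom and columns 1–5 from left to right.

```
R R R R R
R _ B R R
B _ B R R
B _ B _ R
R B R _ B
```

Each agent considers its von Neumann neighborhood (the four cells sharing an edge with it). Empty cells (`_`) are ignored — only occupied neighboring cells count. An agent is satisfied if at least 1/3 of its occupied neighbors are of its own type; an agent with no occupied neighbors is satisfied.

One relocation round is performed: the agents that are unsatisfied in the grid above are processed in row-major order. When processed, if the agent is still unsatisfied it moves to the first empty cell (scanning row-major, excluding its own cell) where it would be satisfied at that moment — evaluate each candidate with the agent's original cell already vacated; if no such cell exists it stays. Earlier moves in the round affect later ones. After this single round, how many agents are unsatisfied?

Initially unsatisfied (in order): (5,1), (5,2), (5,3), (5,5).
  (5,1) → (2,2).
  (5,2) → (3,2).
  (5,3) → (4,4).
  (5,5) → (4,2).
Resulting grid:
R R R R R
R R B R R
B B B R R
B B B R R
_ _ _ _ _
Unsatisfied now: (2,3).

1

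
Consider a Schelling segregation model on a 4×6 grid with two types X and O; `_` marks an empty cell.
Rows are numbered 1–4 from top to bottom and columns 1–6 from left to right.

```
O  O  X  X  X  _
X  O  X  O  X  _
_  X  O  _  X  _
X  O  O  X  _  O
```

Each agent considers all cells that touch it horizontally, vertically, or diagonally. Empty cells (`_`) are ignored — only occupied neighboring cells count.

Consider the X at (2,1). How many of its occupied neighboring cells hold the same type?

Occupied neighbors of (2,1): (1,1)=O, (1,2)=O, (2,2)=O, (3,2)=X.
Same type (X): 1 of 4.

1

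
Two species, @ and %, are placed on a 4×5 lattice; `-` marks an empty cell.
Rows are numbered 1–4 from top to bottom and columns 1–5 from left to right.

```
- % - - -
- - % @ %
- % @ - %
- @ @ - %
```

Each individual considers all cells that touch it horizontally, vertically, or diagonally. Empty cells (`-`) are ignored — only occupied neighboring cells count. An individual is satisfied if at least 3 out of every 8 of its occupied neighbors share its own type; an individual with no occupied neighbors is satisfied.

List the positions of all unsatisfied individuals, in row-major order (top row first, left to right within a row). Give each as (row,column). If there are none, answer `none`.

Row 1: (1,2)% 1/1 ✓
Row 2: (2,3)% 2/4 ✓ · (2,4)@ 1/4 ✗ · (2,5)% 1/2 ✓
Row 3: (3,2)% 1/4 ✗ · (3,3)@ 3/5 ✓ · (3,5)% 2/3 ✓
Row 4: (4,2)@ 2/3 ✓ · (4,3)@ 2/3 ✓ · (4,5)% 1/1 ✓

(2,4), (3,2)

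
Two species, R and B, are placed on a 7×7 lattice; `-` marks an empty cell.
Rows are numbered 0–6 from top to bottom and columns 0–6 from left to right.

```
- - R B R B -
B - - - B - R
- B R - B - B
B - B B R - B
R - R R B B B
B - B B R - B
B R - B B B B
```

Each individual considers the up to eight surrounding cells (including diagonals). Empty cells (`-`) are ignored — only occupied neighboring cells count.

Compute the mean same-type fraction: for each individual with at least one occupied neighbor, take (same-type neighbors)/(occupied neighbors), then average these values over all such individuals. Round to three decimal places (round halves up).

0.479

Row 0: (0,2)R 0/1 · (0,3)B 1/3 · (0,4)R 0/3 · (0,5)B 1/3
Row 1: (1,0)B 1/1 · (1,4)B 3/4 · (1,6)R 0/2
Row 2: (2,1)B 3/4 · (2,2)R 0/3 · (2,4)B 2/3 · (2,6)B 1/2
Row 3: (3,0)B 1/2 · (3,2)B 2/5 · (3,3)B 3/7 · (3,4)R 1/5 · (3,6)B 3/3
Row 4: (4,0)R 0/2 · (4,2)R 1/5 · (4,3)R 3/8 · (4,4)B 3/6 · (4,5)B 4/6 · (4,6)B 3/3
Row 5: (5,0)B 1/3 · (5,2)B 2/5 · (5,3)B 4/7 · (5,4)R 1/7 · (5,6)B 4/4
Row 6: (6,0)B 1/2 · (6,1)R 0/3 · (6,3)B 3/4 · (6,4)B 3/4 · (6,5)B 3/4 · (6,6)B 2/2
Sum over 33 individuals: 0/1 + 1/3 + 0/3 + 1/3 + 1/1 + 3/4 + 0/2 + 3/4 + 0/3 + 2/3 + 1/2 + 1/2 + 2/5 + 3/7 + 1/5 + 3/3 + 0/2 + 1/5 + 3/8 + 3/6 + 4/6 + 3/3 + 1/3 + 2/5 + 4/7 + 1/7 + 4/4 + 1/2 + 0/3 + 3/4 + 3/4 + 3/4 + 2/2 = 13273/840; mean = 13273/840 ÷ 33 = 13273/27720 = 0.478823… → 0.479.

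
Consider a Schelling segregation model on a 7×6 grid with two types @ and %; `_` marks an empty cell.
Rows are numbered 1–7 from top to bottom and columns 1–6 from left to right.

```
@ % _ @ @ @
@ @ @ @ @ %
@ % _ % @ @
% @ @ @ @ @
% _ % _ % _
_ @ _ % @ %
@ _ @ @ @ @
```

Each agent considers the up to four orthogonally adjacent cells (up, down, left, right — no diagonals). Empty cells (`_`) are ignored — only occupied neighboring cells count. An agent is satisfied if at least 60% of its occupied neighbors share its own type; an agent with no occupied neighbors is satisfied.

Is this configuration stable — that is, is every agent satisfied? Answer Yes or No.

No

Row 1: (1,1)@ 1/2 unhappy · (1,2)% 0/2 unhappy · (1,4)@ 2/2 ok · (1,5)@ 3/3 ok · (1,6)@ 1/2 unhappy
Row 2: (2,1)@ 3/3 ok · (2,2)@ 2/4 unhappy · (2,3)@ 2/2 ok · (2,4)@ 3/4 ok · (2,5)@ 3/4 ok · (2,6)% 0/3 unhappy
Row 3: (3,1)@ 1/3 unhappy · (3,2)% 0/3 unhappy · (3,4)% 0/3 unhappy · (3,5)@ 3/4 ok · (3,6)@ 2/3 ok
Row 4: (4,1)% 1/3 unhappy · (4,2)@ 1/3 unhappy · (4,3)@ 2/3 ok · (4,4)@ 2/3 ok · (4,5)@ 3/4 ok · (4,6)@ 2/2 ok
Row 5: (5,1)% 1/1 ok · (5,3)% 0/1 unhappy · (5,5)% 0/2 unhappy
Row 6: (6,2)@ 0/0 ok · (6,4)% 0/2 unhappy · (6,5)@ 1/4 unhappy · (6,6)% 0/2 unhappy
Row 7: (7,1)@ 0/0 ok · (7,3)@ 1/1 ok · (7,4)@ 2/3 ok · (7,5)@ 3/3 ok · (7,6)@ 1/2 unhappy
For instance (1,1) has only 1/2 same-type neighbors, below 3/5.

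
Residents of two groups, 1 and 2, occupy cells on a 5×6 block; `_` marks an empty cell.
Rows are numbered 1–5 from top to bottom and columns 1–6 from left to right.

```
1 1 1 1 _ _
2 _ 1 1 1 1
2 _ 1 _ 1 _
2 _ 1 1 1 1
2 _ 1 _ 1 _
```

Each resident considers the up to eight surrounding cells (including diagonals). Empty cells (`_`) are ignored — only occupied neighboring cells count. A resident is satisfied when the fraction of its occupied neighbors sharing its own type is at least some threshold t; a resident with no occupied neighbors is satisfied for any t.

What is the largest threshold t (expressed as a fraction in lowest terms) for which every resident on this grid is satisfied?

(1,1)1 1/2
(1,2)1 3/4
(1,3)1 4/4
(1,4)1 4/4
(2,1)2 1/3
(2,3)1 5/5
(2,4)1 6/6
(2,5)1 4/4
(2,6)1 2/2
(3,1)2 2/2
(3,3)1 4/4
(3,5)1 6/6
(4,1)2 2/2
(4,3)1 3/3
(4,4)1 6/6
(4,5)1 4/4
(4,6)1 3/3
(5,1)2 1/1
(5,3)1 2/2
(5,5)1 3/3
The smallest same-type fraction is 1/3 at (2,1), which reduces to 1/3. Any threshold above that leaves this resident unsatisfied.

1/3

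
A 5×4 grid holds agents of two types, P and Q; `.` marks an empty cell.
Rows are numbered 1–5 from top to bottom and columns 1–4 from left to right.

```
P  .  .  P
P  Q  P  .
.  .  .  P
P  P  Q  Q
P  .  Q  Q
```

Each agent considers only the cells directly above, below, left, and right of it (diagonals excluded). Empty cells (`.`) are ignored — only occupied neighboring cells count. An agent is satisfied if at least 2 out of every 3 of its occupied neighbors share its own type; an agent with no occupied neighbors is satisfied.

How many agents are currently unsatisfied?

Row 1: (1,1)P 1/1 ok · (1,4)P 0/0 ok
Row 2: (2,1)P 1/2 unhappy · (2,2)Q 0/2 unhappy · (2,3)P 0/1 unhappy
Row 3: (3,4)P 0/1 unhappy
Row 4: (4,1)P 2/2 ok · (4,2)P 1/2 unhappy · (4,3)Q 2/3 ok · (4,4)Q 2/3 ok
Row 5: (5,1)P 1/1 ok · (5,3)Q 2/2 ok · (5,4)Q 2/2 ok
Unsatisfied: (2,1), (2,2), (2,3), (3,4), (4,2) — 5 in total.

5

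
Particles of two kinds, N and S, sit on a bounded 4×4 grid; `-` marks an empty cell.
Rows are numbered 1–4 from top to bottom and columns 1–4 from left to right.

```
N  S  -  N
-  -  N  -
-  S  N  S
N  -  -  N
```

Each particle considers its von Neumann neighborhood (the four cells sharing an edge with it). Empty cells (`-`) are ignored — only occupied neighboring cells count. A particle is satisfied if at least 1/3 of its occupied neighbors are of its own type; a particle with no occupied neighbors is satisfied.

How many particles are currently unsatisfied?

Row 1: (1,1)N 0/1 not · (1,2)S 0/1 not · (1,4)N 0/0 satisfied
Row 2: (2,3)N 1/1 satisfied
Row 3: (3,2)S 0/1 not · (3,3)N 1/3 satisfied · (3,4)S 0/2 not
Row 4: (4,1)N 0/0 satisfied · (4,4)N 0/1 not
Unsatisfied: (1,1), (1,2), (3,2), (3,4), (4,4) — 5 in total.

5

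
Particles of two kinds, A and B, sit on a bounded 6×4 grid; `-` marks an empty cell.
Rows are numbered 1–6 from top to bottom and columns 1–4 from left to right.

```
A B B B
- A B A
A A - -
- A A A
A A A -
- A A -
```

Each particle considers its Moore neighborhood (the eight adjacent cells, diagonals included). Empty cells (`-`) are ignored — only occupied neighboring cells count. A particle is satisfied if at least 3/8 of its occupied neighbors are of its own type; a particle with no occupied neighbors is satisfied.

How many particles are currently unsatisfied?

1

(1,1)A 1/2 ok
(1,2)B 2/4 ok
(1,3)B 3/5 ok
(1,4)B 2/3 ok
(2,2)A 3/6 ok
(2,3)B 3/6 ok
(2,4)A 0/3 unhappy
(3,1)A 3/3 ok
(3,2)A 4/5 ok
(4,2)A 6/6 ok
(4,3)A 5/5 ok
(4,4)A 2/2 ok
(5,1)A 3/3 ok
(5,2)A 6/6 ok
(5,3)A 6/6 ok
(6,2)A 4/4 ok
(6,3)A 3/3 ok
Unsatisfied: (2,4) — 1 in total.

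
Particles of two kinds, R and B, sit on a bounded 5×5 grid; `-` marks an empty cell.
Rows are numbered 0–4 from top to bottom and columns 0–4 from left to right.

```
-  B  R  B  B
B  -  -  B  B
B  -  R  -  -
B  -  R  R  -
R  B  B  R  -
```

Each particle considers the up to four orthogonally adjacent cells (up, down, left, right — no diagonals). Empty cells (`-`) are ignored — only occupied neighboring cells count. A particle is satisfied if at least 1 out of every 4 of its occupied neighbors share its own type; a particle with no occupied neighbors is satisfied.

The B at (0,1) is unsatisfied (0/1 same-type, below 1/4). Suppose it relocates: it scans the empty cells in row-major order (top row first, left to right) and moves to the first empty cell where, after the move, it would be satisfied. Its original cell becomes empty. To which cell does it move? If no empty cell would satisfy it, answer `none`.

Vacating (0,1). Empty cells in order:
  (0,0): 1/1 same-type → satisfied — stop here.

(0,0)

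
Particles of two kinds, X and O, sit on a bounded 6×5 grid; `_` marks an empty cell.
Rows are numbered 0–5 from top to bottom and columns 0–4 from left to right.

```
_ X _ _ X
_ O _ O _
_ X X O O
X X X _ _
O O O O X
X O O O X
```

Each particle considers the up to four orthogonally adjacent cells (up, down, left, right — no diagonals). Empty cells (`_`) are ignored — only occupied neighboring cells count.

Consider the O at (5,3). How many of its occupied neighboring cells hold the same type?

2

Occupied neighbors of (5,3): (4,3)=O, (5,2)=O, (5,4)=X.
Same type (O): 2 of 3.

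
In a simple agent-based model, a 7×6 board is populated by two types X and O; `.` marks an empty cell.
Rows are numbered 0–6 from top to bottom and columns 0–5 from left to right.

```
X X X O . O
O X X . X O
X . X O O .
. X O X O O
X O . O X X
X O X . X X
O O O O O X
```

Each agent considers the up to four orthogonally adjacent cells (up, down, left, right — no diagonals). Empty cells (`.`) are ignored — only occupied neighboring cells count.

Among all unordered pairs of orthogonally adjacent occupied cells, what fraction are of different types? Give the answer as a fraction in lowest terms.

Scan each occupied cell's neighbors to the right and below so each pair is counted once.
From row 0: 2 unlike of 7 pairs (running 2/7).
From row 1: 4 unlike of 6 pairs (running 6/13).
From row 2: 3 unlike of 5 pairs (running 9/18).
From row 3: 7 unlike of 8 pairs (running 16/26).
From row 4: 2 unlike of 7 pairs (running 18/33).
From row 5: 5 unlike of 8 pairs (running 23/41).
From row 6: 1 unlike of 5 pairs (running 24/46).
Total adjacent occupied pairs: 46; unlike-type pairs: 24.
24/46 reduces to 12/23.

12/23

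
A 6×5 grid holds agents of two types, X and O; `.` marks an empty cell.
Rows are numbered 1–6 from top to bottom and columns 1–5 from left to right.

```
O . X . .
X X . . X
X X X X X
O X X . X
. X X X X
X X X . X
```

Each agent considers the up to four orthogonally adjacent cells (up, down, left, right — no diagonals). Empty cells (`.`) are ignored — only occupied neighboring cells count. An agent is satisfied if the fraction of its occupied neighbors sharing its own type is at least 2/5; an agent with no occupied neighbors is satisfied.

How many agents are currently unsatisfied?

(1,1)O 0/1 unhappy
(1,3)X 0/0 ok
(2,1)X 2/3 ok
(2,2)X 2/2 ok
(2,5)X 1/1 ok
(3,1)X 2/3 ok
(3,2)X 4/4 ok
(3,3)X 3/3 ok
(3,4)X 2/2 ok
(3,5)X 3/3 ok
(4,1)O 0/2 unhappy
(4,2)X 3/4 ok
(4,3)X 3/3 ok
(4,5)X 2/2 ok
(5,2)X 3/3 ok
(5,3)X 4/4 ok
(5,4)X 2/2 ok
(5,5)X 3/3 ok
(6,1)X 1/1 ok
(6,2)X 3/3 ok
(6,3)X 2/2 ok
(6,5)X 1/1 ok
Unsatisfied: (1,1), (4,1) — 2 in total.

2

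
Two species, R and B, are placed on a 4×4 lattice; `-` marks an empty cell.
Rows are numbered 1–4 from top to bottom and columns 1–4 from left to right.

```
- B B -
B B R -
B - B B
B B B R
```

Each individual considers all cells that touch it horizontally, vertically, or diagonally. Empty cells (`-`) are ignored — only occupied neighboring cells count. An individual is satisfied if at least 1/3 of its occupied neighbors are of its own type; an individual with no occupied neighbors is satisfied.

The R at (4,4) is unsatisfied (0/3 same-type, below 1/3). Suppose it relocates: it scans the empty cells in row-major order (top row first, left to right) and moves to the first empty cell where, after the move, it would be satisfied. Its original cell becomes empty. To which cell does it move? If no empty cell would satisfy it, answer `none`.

Vacating (4,4). Empty cells in order:
  (1,1): 0/3 same-type → still unsatisfied.
  (1,4): 1/2 same-type → satisfied — stop here.

(1,4)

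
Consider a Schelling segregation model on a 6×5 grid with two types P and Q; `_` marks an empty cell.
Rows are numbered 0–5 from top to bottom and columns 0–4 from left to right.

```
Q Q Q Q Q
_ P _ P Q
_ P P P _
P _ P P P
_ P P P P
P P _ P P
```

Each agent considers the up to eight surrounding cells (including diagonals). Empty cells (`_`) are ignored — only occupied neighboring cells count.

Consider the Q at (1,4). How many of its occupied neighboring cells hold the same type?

Occupied neighbors of (1,4): (0,3)=Q, (0,4)=Q, (1,3)=P, (2,3)=P.
Same type (Q): 2 of 4.

2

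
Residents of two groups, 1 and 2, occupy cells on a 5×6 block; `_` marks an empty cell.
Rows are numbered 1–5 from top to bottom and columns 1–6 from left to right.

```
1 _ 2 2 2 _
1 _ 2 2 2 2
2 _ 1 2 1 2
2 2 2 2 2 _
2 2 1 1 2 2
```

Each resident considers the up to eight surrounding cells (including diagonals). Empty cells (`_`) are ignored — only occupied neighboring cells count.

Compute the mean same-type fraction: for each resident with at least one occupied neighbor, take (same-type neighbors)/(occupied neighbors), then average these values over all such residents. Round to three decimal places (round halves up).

Row 1: (1,1)1 1/1 · (1,3)2 3/3 · (1,4)2 5/5 · (1,5)2 4/4
Row 2: (2,1)1 1/2 · (2,3)2 4/5 · (2,4)2 6/8 · (2,5)2 6/7 · (2,6)2 3/4
Row 3: (3,1)2 2/3 · (3,3)1 0/6 · (3,4)2 6/8 · (3,5)1 0/7 · (3,6)2 3/4
Row 4: (4,1)2 4/4 · (4,2)2 5/7 · (4,3)2 4/7 · (4,4)2 4/8 · (4,5)2 5/7
Row 5: (5,1)2 3/3 · (5,2)2 4/5 · (5,3)1 1/5 · (5,4)1 1/5 · (5,5)2 3/4 · (5,6)2 2/2
Sum over 25 residents: 1/1 + 3/3 + 5/5 + 4/4 + 1/2 + 4/5 + 6/8 + 6/7 + 3/4 + 2/3 + 0/6 + 6/8 + 0/7 + 3/4 + 4/4 + 5/7 + 4/7 + 4/8 + 5/7 + 3/3 + 4/5 + 1/5 + 1/5 + 3/4 + 2/2 = 1451/84; mean = 1451/84 ÷ 25 = 1451/2100 = 0.690952… → 0.691.

0.691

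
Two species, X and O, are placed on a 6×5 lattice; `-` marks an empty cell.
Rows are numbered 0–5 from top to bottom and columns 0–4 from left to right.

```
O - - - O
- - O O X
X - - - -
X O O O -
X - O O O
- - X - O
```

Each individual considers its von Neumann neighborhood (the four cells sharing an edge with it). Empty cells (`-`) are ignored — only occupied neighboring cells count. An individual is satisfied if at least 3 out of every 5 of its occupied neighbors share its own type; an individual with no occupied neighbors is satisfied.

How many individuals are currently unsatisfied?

Row 0: (0,0)O 0/0 ok · (0,4)O 0/1 unhappy
Row 1: (1,2)O 1/1 ok · (1,3)O 1/2 unhappy · (1,4)X 0/2 unhappy
Row 2: (2,0)X 1/1 ok
Row 3: (3,0)X 2/3 ok · (3,1)O 1/2 unhappy · (3,2)O 3/3 ok · (3,3)O 2/2 ok
Row 4: (4,0)X 1/1 ok · (4,2)O 2/3 ok · (4,3)O 3/3 ok · (4,4)O 2/2 ok
Row 5: (5,2)X 0/1 unhappy · (5,4)O 1/1 ok
Unsatisfied: (0,4), (1,3), (1,4), (3,1), (5,2) — 5 in total.

5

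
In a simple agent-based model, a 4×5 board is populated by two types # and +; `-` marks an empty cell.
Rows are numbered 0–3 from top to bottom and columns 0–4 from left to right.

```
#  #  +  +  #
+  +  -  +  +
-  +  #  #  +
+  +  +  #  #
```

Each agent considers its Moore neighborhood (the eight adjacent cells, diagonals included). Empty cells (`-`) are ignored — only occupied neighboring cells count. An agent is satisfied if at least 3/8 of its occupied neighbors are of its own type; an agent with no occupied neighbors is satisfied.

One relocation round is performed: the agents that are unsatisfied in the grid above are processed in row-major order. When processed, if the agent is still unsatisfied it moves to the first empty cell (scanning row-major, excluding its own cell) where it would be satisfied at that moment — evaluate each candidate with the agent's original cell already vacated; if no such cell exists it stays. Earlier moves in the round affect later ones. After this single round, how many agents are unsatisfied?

Initially unsatisfied (in order): (0,0), (0,1), (0,4), (2,2).
  (0,0) → (1,2).
  (0,1): no empty cell satisfies it; stays.
  (0,4): no empty cell satisfies it; stays.
  (2,2): now satisfied by earlier moves; stays.
Resulting grid:
- # + + #
+ + # + +
- + # # +
+ + + # #
Unsatisfied now: (0,1), (0,4).

2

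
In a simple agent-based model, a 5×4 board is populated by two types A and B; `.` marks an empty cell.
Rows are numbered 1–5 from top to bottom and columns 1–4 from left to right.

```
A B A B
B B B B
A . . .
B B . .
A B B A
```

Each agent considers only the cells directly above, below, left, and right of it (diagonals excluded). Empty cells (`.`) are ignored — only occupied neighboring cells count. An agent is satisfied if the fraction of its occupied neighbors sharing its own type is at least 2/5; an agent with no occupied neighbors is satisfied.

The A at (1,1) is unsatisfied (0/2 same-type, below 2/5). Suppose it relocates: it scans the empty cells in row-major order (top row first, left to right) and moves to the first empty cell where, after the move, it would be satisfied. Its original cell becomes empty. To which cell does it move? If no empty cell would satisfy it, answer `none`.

Vacating (1,1). Empty cells in order:
  (3,2): 1/3 same-type → still unsatisfied.
  (3,3): 0/1 same-type → still unsatisfied.
  (3,4): 0/1 same-type → still unsatisfied.
  (4,3): 0/2 same-type → still unsatisfied.
  (4,4): 1/1 same-type → satisfied — stop here.

(4,4)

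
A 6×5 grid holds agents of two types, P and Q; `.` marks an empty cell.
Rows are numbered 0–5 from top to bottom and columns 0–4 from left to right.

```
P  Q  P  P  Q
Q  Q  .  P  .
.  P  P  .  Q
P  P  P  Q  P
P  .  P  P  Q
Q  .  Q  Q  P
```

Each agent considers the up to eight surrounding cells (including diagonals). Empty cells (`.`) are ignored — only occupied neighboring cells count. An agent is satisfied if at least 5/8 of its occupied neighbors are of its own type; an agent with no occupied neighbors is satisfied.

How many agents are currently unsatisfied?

17

Row 0: (0,0)P 0/3 not · (0,1)Q 2/4 not · (0,2)P 2/4 not · (0,3)P 2/3 satisfied · (0,4)Q 0/2 not
Row 1: (1,0)Q 2/4 not · (1,1)Q 2/6 not · (1,3)P 3/5 not
Row 2: (2,1)P 4/6 satisfied · (2,2)P 4/6 satisfied · (2,4)Q 1/3 not
Row 3: (3,0)P 3/3 satisfied · (3,1)P 6/6 satisfied · (3,2)P 5/6 satisfied · (3,3)Q 2/7 not · (3,4)P 1/4 not
Row 4: (4,0)P 2/3 satisfied · (4,2)P 3/6 not · (4,3)P 4/8 not · (4,4)Q 2/5 not
Row 5: (5,0)Q 0/1 not · (5,2)Q 1/3 not · (5,3)Q 2/5 not · (5,4)P 1/3 not
Unsatisfied: (0,0), (0,1), (0,2), (0,4), (1,0), (1,1), (1,3), (2,4), (3,3), (3,4), (4,2), (4,3), (4,4), (5,0), (5,2), (5,3), (5,4) — 17 in total.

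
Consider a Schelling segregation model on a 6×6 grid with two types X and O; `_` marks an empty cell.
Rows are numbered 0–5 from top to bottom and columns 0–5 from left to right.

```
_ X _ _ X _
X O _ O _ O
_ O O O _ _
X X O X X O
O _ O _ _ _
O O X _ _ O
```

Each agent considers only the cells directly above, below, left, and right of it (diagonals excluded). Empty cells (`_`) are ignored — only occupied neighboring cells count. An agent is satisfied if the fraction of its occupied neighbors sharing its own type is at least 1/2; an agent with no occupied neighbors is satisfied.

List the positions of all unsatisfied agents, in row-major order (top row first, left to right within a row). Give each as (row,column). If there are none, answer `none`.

(0,1), (1,0), (1,1), (3,1), (3,3), (3,5), (5,2)

Row 0: (0,1)X 0/1 not · (0,4)X 0/0 satisfied
Row 1: (1,0)X 0/1 not · (1,1)O 1/3 not · (1,3)O 1/1 satisfied · (1,5)O 0/0 satisfied
Row 2: (2,1)O 2/3 satisfied · (2,2)O 3/3 satisfied · (2,3)O 2/3 satisfied
Row 3: (3,0)X 1/2 satisfied · (3,1)X 1/3 not · (3,2)O 2/4 satisfied · (3,3)X 1/3 not · (3,4)X 1/2 satisfied · (3,5)O 0/1 not
Row 4: (4,0)O 1/2 satisfied · (4,2)O 1/2 satisfied
Row 5: (5,0)O 2/2 satisfied · (5,1)O 1/2 satisfied · (5,2)X 0/2 not · (5,5)O 0/0 satisfied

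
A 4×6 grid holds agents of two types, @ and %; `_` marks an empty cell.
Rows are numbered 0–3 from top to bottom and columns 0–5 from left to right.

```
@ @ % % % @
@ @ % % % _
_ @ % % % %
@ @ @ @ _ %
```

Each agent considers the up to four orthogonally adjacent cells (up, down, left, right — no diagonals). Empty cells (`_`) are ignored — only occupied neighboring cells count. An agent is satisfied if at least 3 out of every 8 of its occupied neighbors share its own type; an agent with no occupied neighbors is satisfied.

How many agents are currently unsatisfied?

Row 0: (0,0)@ 2/2 ok · (0,1)@ 2/3 ok · (0,2)% 2/3 ok · (0,3)% 3/3 ok · (0,4)% 2/3 ok · (0,5)@ 0/1 unhappy
Row 1: (1,0)@ 2/2 ok · (1,1)@ 3/4 ok · (1,2)% 3/4 ok · (1,3)% 4/4 ok · (1,4)% 3/3 ok
Row 2: (2,1)@ 2/3 ok · (2,2)% 2/4 ok · (2,3)% 3/4 ok · (2,4)% 3/3 ok · (2,5)% 2/2 ok
Row 3: (3,0)@ 1/1 ok · (3,1)@ 3/3 ok · (3,2)@ 2/3 ok · (3,3)@ 1/2 ok · (3,5)% 1/1 ok
Unsatisfied: (0,5) — 1 in total.

1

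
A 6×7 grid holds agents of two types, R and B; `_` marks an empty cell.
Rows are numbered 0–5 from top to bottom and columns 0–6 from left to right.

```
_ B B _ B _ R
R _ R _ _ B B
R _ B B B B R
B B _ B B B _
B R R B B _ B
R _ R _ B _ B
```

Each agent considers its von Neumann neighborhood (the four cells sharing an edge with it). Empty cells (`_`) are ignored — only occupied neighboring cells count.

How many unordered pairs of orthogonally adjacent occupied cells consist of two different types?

10

Scan each occupied cell's neighbors to the right and below so each pair is counted once.
Row 0: B(0,1)–B(0,2)= B(0,2)–R(1,2)≠ R(0,6)–B(1,6)≠  → 2/3 unlike.
Row 1: R(1,0)–R(2,0)= R(1,2)–B(2,2)≠ B(1,5)–B(1,6)= B(1,5)–B(2,5)= B(1,6)–R(2,6)≠  → 2/5 unlike.
Row 2: R(2,0)–B(3,0)≠ B(2,2)–B(2,3)= B(2,3)–B(2,4)= B(2,3)–B(3,3)= B(2,4)–B(2,5)= B(2,4)–B(3,4)= B(2,5)–R(2,6)≠ B(2,5)–B(3,5)=  → 2/8 unlike.
Row 3: B(3,0)–B(3,1)= B(3,0)–B(4,0)= B(3,1)–R(4,1)≠ B(3,3)–B(3,4)= B(3,3)–B(4,3)= B(3,4)–B(3,5)= B(3,4)–B(4,4)=  → 1/7 unlike.
Row 4: B(4,0)–R(4,1)≠ B(4,0)–R(5,0)≠ R(4,1)–R(4,2)= R(4,2)–B(4,3)≠ R(4,2)–R(5,2)= B(4,3)–B(4,4)= B(4,4)–B(5,4)= B(4,6)–B(5,6)=  → 3/8 unlike.
Total adjacent occupied pairs: 31; unlike-type pairs: 10.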